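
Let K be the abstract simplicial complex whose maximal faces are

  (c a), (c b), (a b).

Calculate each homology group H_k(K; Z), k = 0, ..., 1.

Order the vertices as a < b < c. Listing each simplex with vertices in this order, K has dimension 1 with simplices:

  0-simplices (3): a, b, c
  1-simplices (3): ab, ac, bc

so the chain groups are C_0 ≅ Z^3, C_1 ≅ Z^3.

∂_1: C_1 → C_0 maps an edge to its endpoints' difference, ∂[p,q] = q − p.
The 3×3 boundary matrix has rank 2 and Smith normal form diag(1,1).

Computing H_k = (kernel of ∂_k) / (image of ∂_{k+1}):

  H_0: rank C_0 − rank ∂_1 = 3 − 2 = 1, and the invariant factors of ∂_1 are all 1, so H_0 ≅ Z.
  H_1: rank ker ∂_1 − rank ∂_2 = (3 − 2) − 0 = 1, and there is no ∂_2, so H_1 ≅ Z.

H_0 = Z,  H_1 = Z.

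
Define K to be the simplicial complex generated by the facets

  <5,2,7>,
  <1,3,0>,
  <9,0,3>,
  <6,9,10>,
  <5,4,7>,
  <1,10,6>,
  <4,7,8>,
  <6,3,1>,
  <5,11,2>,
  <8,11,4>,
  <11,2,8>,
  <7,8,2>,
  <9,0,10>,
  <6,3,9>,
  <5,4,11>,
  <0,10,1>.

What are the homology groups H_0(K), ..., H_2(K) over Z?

Take the total order 0 < 1 < 2 < 3 < 4 < 5 < 6 < 7 < 8 < 9 < 10 < 11 on the vertex set. Then K (dimension 2) consists of the simplices:

  0-simplices (12): [0], [1], [2], [3], [4], [5], [6], [7], [8], [9], [10], [11]
  1-simplices (24): (24 of them)
  2-simplices (16): [0,1,3], [0,1,10], [0,3,9], [0,9,10], [1,3,6], [1,6,10], [2,5,7], [2,5,11], [2,7,8], [2,8,11], [3,6,9], [4,5,7], [4,5,11], [4,7,8], [4,8,11], [6,9,10]

giving chain groups C_0 ≅ Z^12, C_1 ≅ Z^24, C_2 ≅ Z^16.

∂_1: C_1 → C_0 is given by ∂[p,q] = [q] − [p].
This gives a 12×24 integer matrix of rank 10; reducing to Smith normal form yields diagonal entries (1,1,1,1,1,1,1,1,1,1).

∂_2: C_2 → C_1 maps a triangle to the signed sum of its edges. For instance
  ∂[1,3,6] = [3,6] − [1,6] + [1,3],
  ∂[2,7,8] = [7,8] − [2,8] + [2,7].
The resulting 24×16 matrix has rank 14, and its Smith normal form has invariant factors (1,1,1,1,1,1,1,1,1,1,1,1,1,1).

Now H_k = ker ∂_k / im ∂_{k+1}, so:

  H_0: rank C_0 − rank ∂_1 = 12 − 10 = 2, and the invariant factors of ∂_1 are all 1, so H_0 = Z^2.
  H_1: rank ker ∂_1 − rank ∂_2 = (24 − 10) − 14 = 0, and the invariant factors of ∂_2 are all 1, so H_1 = 0.
  H_2: rank ker ∂_2 − rank ∂_3 = (16 − 14) − 0 = 2, and there is no ∂_3, so H_2 = Z^2.

H_0 ≅ Z^2,  H_1 = 0,  H_2 ≅ Z^2.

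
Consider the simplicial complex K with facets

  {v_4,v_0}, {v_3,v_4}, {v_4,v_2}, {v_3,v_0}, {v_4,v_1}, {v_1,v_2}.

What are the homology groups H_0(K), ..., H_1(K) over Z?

H_0 = Z,  H_1 = Z^2.

We work with the vertex ordering v_0 < v_1 < v_2 < v_3 < v_4. The simplices of K, each written with vertices in increasing order, are:

  0-simplices (5): [v_0], [v_1], [v_2], [v_3], [v_4]
  1-simplices (6): [v_0,v_3], [v_0,v_4], [v_1,v_2], [v_1,v_4], [v_2,v_4], [v_3,v_4]

giving chain groups C_0 ≅ Z^5, C_1 ≅ Z^6.

Boundary ∂_1: C_1 → C_0 is given by ∂[p,q] = [q] − [p].
This gives a 5×6 integer matrix of rank 4; reducing to Smith normal form yields diagonal entries (1,1,1,1).

Reading off H_k = ker ∂_k / im ∂_{k+1}:

  H_0: rank C_0 − rank ∂_1 = 5 − 4 = 1, and the invariant factors of ∂_1 are all 1, so H_0 ≅ Z.
  H_1: rank ker ∂_1 − rank ∂_2 = (6 − 4) − 0 = 2, and there is no ∂_2, so H_1 ≅ Z^2.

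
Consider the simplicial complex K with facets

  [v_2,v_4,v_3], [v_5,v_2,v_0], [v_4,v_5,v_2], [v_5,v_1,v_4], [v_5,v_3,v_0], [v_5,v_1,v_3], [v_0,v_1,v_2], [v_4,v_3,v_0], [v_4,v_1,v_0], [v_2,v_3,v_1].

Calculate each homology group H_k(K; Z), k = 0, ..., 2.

K has 6 vertices, 15 edges, 10 triangles.
rank ∂_0 = 0, rank ∂_1 = 5 ⇒ b_0 = 6 − 0 − 5 = 1; all invariant factors of ∂_1 are 1 so no torsion. So H_0 ≅ Z.
rank ∂_1 = 5, rank ∂_2 = 10 ⇒ b_1 = 15 − 5 − 10 = 0; ∂_2 has invariant factor(s) [2] giving torsion. So H_1 ≅ Z/2.
rank ∂_2 = 10, rank ∂_3 = 0 ⇒ b_2 = 10 − 10 − 0 = 0. So H_2 ≅ 0.

H_0 = Z,  H_1 = Z/2,  H_2 = 0.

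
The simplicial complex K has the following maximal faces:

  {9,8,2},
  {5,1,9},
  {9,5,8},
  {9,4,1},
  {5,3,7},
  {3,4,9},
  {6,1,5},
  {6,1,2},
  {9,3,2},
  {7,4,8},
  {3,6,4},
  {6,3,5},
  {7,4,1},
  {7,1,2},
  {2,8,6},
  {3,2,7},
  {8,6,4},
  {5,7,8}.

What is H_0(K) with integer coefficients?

Fix the vertex order 1 < 2 < 3 < 4 < 5 < 6 < 7 < 8 < 9 and write every simplex with vertices in increasing order. Then dim K = 2 and the simplices of K are:

  0-simplices (9): [1], [2], [3], [4], [5], [6], [7], [8], [9]
  1-simplices (27): (27 of them)
  2-simplices (18): [1,2,6], [1,2,7], [1,4,7], [1,4,9], [1,5,6], [1,5,9], [2,3,7], [2,3,9], [2,6,8], [2,8,9], [3,4,6], [3,4,9], [3,5,6], [3,5,7], [4,6,8], [4,7,8], [5,7,8], [5,8,9]

giving chain groups C_0 ≅ Z^9, C_1 ≅ Z^27, C_2 ≅ Z^18.

The boundary map ∂_1: C_1 → C_0 sends each edge [p,q] (with p < q) to q − p. For instance
  ∂[5,9] = [9] − [5].
As a 9×27 matrix over Z this has rank 8, with invariant factors (1,1,1,1,1,1,1,1).

∂_2: C_2 → C_1 sends each 2-simplex [p,q,r] to [q,r] − [p,r] + [p,q]. For instance
  ∂[1,4,7] = [4,7] − [1,7] + [1,4],
  ∂[1,4,9] = [4,9] − [1,9] + [1,4].
The 27×18 boundary matrix has rank 17 and Smith normal form diag(1,1,1,1,1,1,1,1,1,1,1,1,1,1,1,1,1).

Reading off H_k = ker ∂_k / im ∂_{k+1}:

  H_0: rank C_0 − rank ∂_1 = 9 − 8 = 1, and the invariant factors of ∂_1 are all 1, so H_0 = Z.

(K is a triangulation of the torus T^2.)

H_0 = Z.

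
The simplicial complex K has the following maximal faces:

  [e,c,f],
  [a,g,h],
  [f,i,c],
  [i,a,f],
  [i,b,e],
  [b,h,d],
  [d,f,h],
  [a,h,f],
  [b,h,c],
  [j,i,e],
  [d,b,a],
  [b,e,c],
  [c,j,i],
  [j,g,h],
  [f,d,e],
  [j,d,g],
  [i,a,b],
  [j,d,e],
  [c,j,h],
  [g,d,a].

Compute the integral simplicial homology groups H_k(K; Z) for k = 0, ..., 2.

Fix the vertex order a < b < c < d < e < f < g < h < i < j and write every simplex with vertices in increasing order. Then dim K = 2 and the simplices of K are:

  0-simplices (10): a, b, c, d, e, f, g, h, i, j
  1-simplices (30): ab, ad, af, ag, ah, ai, bc, bd, be, bh, bi, ce, cf, ch, ci, cj, de, df, dg, dh, dj, ef, ei, ej, fh, fi, gh, gj, hj, ij
  2-simplices (20): abd, abi, adg, afh, afi, agh, bce, bch, bdh, bei, cef, cfi, chj, cij, def, dej, dfh, dgj, eij, ghj

so the chain groups are C_0 ≅ Z^10, C_1 ≅ Z^30, C_2 ≅ Z^20.

Boundary ∂_1: C_1 → C_0 sends each edge [p,q] (with p < q) to q − p. For instance
  ∂dj = j − d.
As a 10×30 matrix over Z this has rank 9, with invariant factors (1,1,1,1,1,1,1,1,1).

Boundary ∂_2: C_2 → C_1 acts by ∂[p,q,r] = [q,r] − [p,r] + [p,q]. For instance
  ∂eij = ij − ej + ei,
  ∂dfh = fh − dh + df.
The resulting 30×20 matrix has rank 20, and its Smith normal form has invariant factors (1,1,1,1,1,1,1,1,1,1,1,1,1,1,1,1,1,1,1,2).

From H_k ≅ ker(∂_k) / im(∂_{k+1}) we obtain:

  H_0: rank C_0 − rank ∂_1 = 10 − 9 = 1, and the invariant factors of ∂_1 are all 1, so H_0 ≅ Z.
  H_1: rank ker ∂_1 − rank ∂_2 = (30 − 9) − 20 = 1, and ∂_2 has invariant factor 2 > 1, so H_1 ≅ Z ⊕ Z/2.
  H_2: rank ker ∂_2 − rank ∂_3 = (20 − 20) − 0 = 0, and there is no ∂_3, so H_2 ≅ 0.

As a check, the Euler characteristic is 10 − 30 + 20 = 0, which agrees with 1 − 1 + 0 = 0.
(K is a triangulation of the Klein bottle.)

H_0 ≅ Z,  H_1 ≅ Z ⊕ Z/2,  H_2 = 0.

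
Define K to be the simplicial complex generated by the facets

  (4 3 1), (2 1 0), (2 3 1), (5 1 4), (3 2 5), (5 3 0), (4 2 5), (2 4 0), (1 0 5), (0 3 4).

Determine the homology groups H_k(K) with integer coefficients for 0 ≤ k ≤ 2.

H_0 = Z,  H_1 = Z/2,  H_2 = 0.

We work with the vertex ordering 0 < 1 < 2 < 3 < 4 < 5. The simplices of K, each written with vertices in increasing order, are:

  0-simplices (6): [0], [1], [2], [3], [4], [5]
  1-simplices (15): [0,1], [0,2], [0,3], [0,4], [0,5], [1,2], [1,3], [1,4], [1,5], [2,3], [2,4], [2,5], [3,4], [3,5], [4,5]
  2-simplices (10): [0,1,2], [0,1,5], [0,2,4], [0,3,4], [0,3,5], [1,2,3], [1,3,4], [1,4,5], [2,3,5], [2,4,5]

Hence C_0 ≅ Z^6, C_1 ≅ Z^15, C_2 ≅ Z^10.

∂_1: C_1 → C_0 is given by ∂[p,q] = [q] − [p].
The resulting 6×15 matrix has rank 5, and its Smith normal form has invariant factors (1,1,1,1,1).

Boundary ∂_2: C_2 → C_1 sends each 2-simplex [p,q,r] to [q,r] − [p,r] + [p,q]. For instance
  ∂[0,1,5] = [1,5] − [0,5] + [0,1],
  ∂[0,3,4] = [3,4] − [0,4] + [0,3].
As a 15×10 matrix over Z this has rank 10, with invariant factors (1,1,1,1,1,1,1,1,1,2).

From H_k ≅ ker(∂_k) / im(∂_{k+1}) we obtain:

  H_0: rank C_0 − rank ∂_1 = 6 − 5 = 1, and the invariant factors of ∂_1 are all 1, so H_0 = Z.
  H_1: rank ker ∂_1 − rank ∂_2 = (15 − 5) − 10 = 0, and ∂_2 has invariant factor 2 > 1, so H_1 = Z/2.
  H_2: rank ker ∂_2 − rank ∂_3 = (10 − 10) − 0 = 0, and there is no ∂_3, so H_2 = 0.

As a check, the Euler characteristic is 6 − 15 + 10 = 1, which agrees with 1 − 0 + 0 = 1.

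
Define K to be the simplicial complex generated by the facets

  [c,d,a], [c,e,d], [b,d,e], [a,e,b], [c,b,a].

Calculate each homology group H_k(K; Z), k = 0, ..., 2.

H_0 = Z,  H_1 = Z,  H_2 = 0.

We work with the vertex ordering a < b < c < d < e. The simplices of K, each written with vertices in increasing order, are:

  0-simplices (5): a, b, c, d, e
  1-simplices (10): ab, ac, ad, ae, bc, bd, be, cd, ce, de
  2-simplices (5): abc, abe, acd, bde, cde

giving chain groups C_0 ≅ Z^5, C_1 ≅ Z^10, C_2 ≅ Z^5.

∂_1: C_1 → C_0 maps an edge to its endpoints' difference, ∂[p,q] = q − p. For instance
  ∂ab = b − a.
The 5×10 boundary matrix has rank 4 and Smith normal form diag(1,1,1,1).

∂_2: C_2 → C_1 maps a triangle to the signed sum of its edges. For instance
  ∂abc = bc − ac + ab,
  ∂cde = de − ce + cd.
As a 10×5 matrix over Z this has rank 5, with invariant factors (1,1,1,1,1).

Reading off H_k = ker ∂_k / im ∂_{k+1}:

  H_0: rank C_0 − rank ∂_1 = 5 − 4 = 1, and the invariant factors of ∂_1 are all 1, so H_0 = Z.
  H_1: rank ker ∂_1 − rank ∂_2 = (10 − 4) − 5 = 1, and the invariant factors of ∂_2 are all 1, so H_1 = Z.
  H_2: rank ker ∂_2 − rank ∂_3 = (5 − 5) − 0 = 0, and there is no ∂_3, so H_2 = 0.

As a check, the Euler characteristic is 5 − 10 + 5 = 0, which agrees with 1 − 1 + 0 = 0.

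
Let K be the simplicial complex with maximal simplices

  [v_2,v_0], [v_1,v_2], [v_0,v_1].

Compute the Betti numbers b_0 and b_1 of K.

b_0 = 1, b_1 = 1.

We work with the vertex ordering v_0 < v_1 < v_2. The simplices of K, each written with vertices in increasing order, are:

  0-simplices (3): [v_0], [v_1], [v_2]
  1-simplices (3): [v_0,v_1], [v_0,v_2], [v_1,v_2]

so the chain groups are C_0 ≅ Z^3, C_1 ≅ Z^3.

Boundary ∂_1: C_1 → C_0 is given by ∂[p,q] = [q] − [p]. For instance
  ∂[v_0,v_1] = [v_1] − [v_0].
The resulting 3×3 matrix has rank 2, and its Smith normal form has invariant factors (1,1).

Now H_k = ker ∂_k / im ∂_{k+1}, so:

  H_0: rank C_0 − rank ∂_1 = 3 − 2 = 1, and the invariant factors of ∂_1 are all 1, so H_0 ≅ Z.
  H_1: rank ker ∂_1 − rank ∂_2 = (3 − 2) − 0 = 1, and there is no ∂_2, so H_1 ≅ Z.

Hence the Betti numbers are b_0 = 1, b_1 = 1.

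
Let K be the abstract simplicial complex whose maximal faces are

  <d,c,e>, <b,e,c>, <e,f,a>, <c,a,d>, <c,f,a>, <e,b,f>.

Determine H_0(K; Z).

H_0 = Z.

We work with the vertex ordering a < b < c < d < e < f. The simplices of K, each written with vertices in increasing order, are:

  0-simplices (6): a, b, c, d, e, f
  1-simplices (12): ac, ad, ae, af, bc, be, bf, cd, ce, cf, de, ef
  2-simplices (6): acd, acf, aef, bce, bef, cde

giving chain groups C_0 ≅ Z^6, C_1 ≅ Z^12, C_2 ≅ Z^6.

Boundary ∂_1: C_1 → C_0 is given by ∂[p,q] = [q] − [p]. For instance
  ∂ce = e − c.
The resulting 6×12 matrix has rank 5, and its Smith normal form has invariant factors (1,1,1,1,1).

The boundary map ∂_2: C_2 → C_1 maps a triangle to the signed sum of its edges. For instance
  ∂cde = de − ce + cd,
  ∂bef = ef − bf + be.
This gives a 12×6 integer matrix of rank 6; reducing to Smith normal form yields diagonal entries (1,1,1,1,1,1).

From H_k ≅ ker(∂_k) / im(∂_{k+1}) we obtain:

  H_0: rank C_0 − rank ∂_1 = 6 − 5 = 1, and the invariant factors of ∂_1 are all 1, so H_0 = Z.

(K is a triangulation of the cylinder S^1 x I.)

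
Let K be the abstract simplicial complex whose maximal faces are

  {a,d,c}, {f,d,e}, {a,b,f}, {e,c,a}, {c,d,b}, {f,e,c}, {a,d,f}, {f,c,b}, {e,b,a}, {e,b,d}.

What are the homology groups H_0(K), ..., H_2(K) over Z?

H_0 = Z,  H_1 = Z/2Z,  H_2 = 0.

We work with the vertex ordering a < b < c < d < e < f. The simplices of K, each written with vertices in increasing order, are:

  0-simplices (6): a, b, c, d, e, f
  1-simplices (15): ab, ac, ad, ae, af, bc, bd, be, bf, cd, ce, cf, de, df, ef
  2-simplices (10): abe, abf, acd, ace, adf, bcd, bcf, bde, cef, def

Hence C_0 ≅ Z^6, C_1 ≅ Z^15, C_2 ≅ Z^10.

∂_1: C_1 → C_0 maps an edge to its endpoints' difference, ∂[p,q] = q − p.
As a 6×15 matrix over Z this has rank 5, with invariant factors (1,1,1,1,1).

The boundary map ∂_2: C_2 → C_1 sends each 2-simplex [p,q,r] to [q,r] − [p,r] + [p,q]. For instance
  ∂bde = de − be + bd,
  ∂cef = ef − cf + ce.
As a 15×10 matrix over Z this has rank 10, with invariant factors (1,1,1,1,1,1,1,1,1,2).

From H_k ≅ ker(∂_k) / im(∂_{k+1}) we obtain:

  H_0: rank C_0 − rank ∂_1 = 6 − 5 = 1, and the invariant factors of ∂_1 are all 1, so H_0 = Z.
  H_1: rank ker ∂_1 − rank ∂_2 = (15 − 5) − 10 = 0, and ∂_2 has invariant factor 2 > 1, so H_1 = Z/2Z.
  H_2: rank ker ∂_2 − rank ∂_3 = (10 − 10) − 0 = 0, and there is no ∂_3, so H_2 = 0.

As a check, the Euler characteristic is 6 − 15 + 10 = 1, which agrees with 1 − 0 + 0 = 1.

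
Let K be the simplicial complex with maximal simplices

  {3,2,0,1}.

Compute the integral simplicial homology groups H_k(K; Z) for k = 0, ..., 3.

H_0 ≅ Z,  H_1 = 0,  H_2 = 0,  H_3 = 0.

Take the total order 0 < 1 < 2 < 3 on the vertex set. Then K (dimension 3) consists of the simplices:

  0-simplices (4): [0], [1], [2], [3]
  1-simplices (6): [0,1], [0,2], [0,3], [1,2], [1,3], [2,3]
  2-simplices (4): [0,1,2], [0,1,3], [0,2,3], [1,2,3]
  3-simplices (1): [0,1,2,3]

giving chain groups C_0 ≅ Z^4, C_1 ≅ Z^6, C_2 ≅ Z^4, C_3 ≅ Z^1.

∂_1: C_1 → C_0 sends each edge [p,q] (with p < q) to q − p.
This gives a 4×6 integer matrix of rank 3; reducing to Smith normal form yields diagonal entries (1,1,1).

Boundary ∂_2: C_2 → C_1 acts by ∂[p,q,r] = [q,r] − [p,r] + [p,q]. For instance
  ∂[0,1,2] = [1,2] − [0,2] + [0,1],
  ∂[1,2,3] = [2,3] − [1,3] + [1,2].
This gives a 6×4 integer matrix of rank 3; reducing to Smith normal form yields diagonal entries (1,1,1).

∂_3: C_3 → C_2 sends each 3-simplex σ to the alternating sum Σ_i (−1)^i (σ with its i-th vertex removed). For instance
  ∂[0,1,2,3] = [1,2,3] − [0,2,3] + [0,1,3] − [0,1,2].
As a 4×1 matrix over Z this has rank 1, with invariant factors (1).

From H_k ≅ ker(∂_k) / im(∂_{k+1}) we obtain:

  H_0: rank C_0 − rank ∂_1 = 4 − 3 = 1, and the invariant factors of ∂_1 are all 1, so H_0 = Z.
  H_1: rank ker ∂_1 − rank ∂_2 = (6 − 3) − 3 = 0, and the invariant factors of ∂_2 are all 1, so H_1 = 0.
  H_2: rank ker ∂_2 − rank ∂_3 = (4 − 3) − 1 = 0, and the invariant factors of ∂_3 are all 1, so H_2 = 0.
  H_3: rank ker ∂_3 − rank ∂_4 = (1 − 1) − 0 = 0, and there is no ∂_4, so H_3 = 0.

(K is a triangulation of the 3-simplex.)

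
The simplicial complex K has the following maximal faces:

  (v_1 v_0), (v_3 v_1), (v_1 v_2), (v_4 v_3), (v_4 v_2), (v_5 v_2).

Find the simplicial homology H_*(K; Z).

We work with the vertex ordering v_0 < v_1 < v_2 < v_3 < v_4 < v_5. The simplices of K, each written with vertices in increasing order, are:

  0-simplices (6): [v_0], [v_1], [v_2], [v_3], [v_4], [v_5]
  1-simplices (6): [v_0,v_1], [v_1,v_2], [v_1,v_3], [v_2,v_4], [v_2,v_5], [v_3,v_4]

Hence C_0 ≅ Z^6, C_1 ≅ Z^6.

The boundary map ∂_1: C_1 → C_0 is given by ∂[p,q] = [q] − [p]. For instance
  ∂[v_3,v_4] = [v_4] − [v_3].
This gives a 6×6 integer matrix of rank 5; reducing to Smith normal form yields diagonal entries (1,1,1,1,1).

Computing H_k = (kernel of ∂_k) / (image of ∂_{k+1}):

  H_0: rank C_0 − rank ∂_1 = 6 − 5 = 1, and the invariant factors of ∂_1 are all 1, so H_0 = Z.
  H_1: rank ker ∂_1 − rank ∂_2 = (6 − 5) − 0 = 1, and there is no ∂_2, so H_1 = Z.

As a check, the Euler characteristic is 6 − 6 = 0, which agrees with 1 − 1 = 0.

H_0 = Z,  H_1 = Z.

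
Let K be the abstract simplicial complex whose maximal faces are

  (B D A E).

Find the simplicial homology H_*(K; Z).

H_0 = Z,  H_1 = 0,  H_2 = 0,  H_3 = 0.

Order the vertices as A < B < D < E. Listing each simplex with vertices in this order, K has dimension 3 with simplices:

  0-simplices (4): A, B, D, E
  1-simplices (6): AB, AD, AE, BD, BE, DE
  2-simplices (4): ABD, ABE, ADE, BDE
  3-simplices (1): ABDE

so the chain groups are C_0 ≅ Z^4, C_1 ≅ Z^6, C_2 ≅ Z^4, C_3 ≅ Z^1.

Boundary ∂_1: C_1 → C_0 maps an edge to its endpoints' difference, ∂[p,q] = q − p.
The 4×6 boundary matrix has rank 3 and Smith normal form diag(1,1,1).

∂_2: C_2 → C_1 maps a triangle to the signed sum of its edges. For instance
  ∂BDE = DE − BE + BD,
  ∂ADE = DE − AE + AD.
The 6×4 boundary matrix has rank 3 and Smith normal form diag(1,1,1).

The boundary map ∂_3: C_3 → C_2 sends each 3-simplex σ to the alternating sum Σ_i (−1)^i (σ with its i-th vertex removed). For instance
  ∂ABDE = BDE − ADE + ABE − ABD.
This gives a 4×1 integer matrix of rank 1; reducing to Smith normal form yields diagonal entries (1).

Now H_k = ker ∂_k / im ∂_{k+1}, so:

  H_0: rank C_0 − rank ∂_1 = 4 − 3 = 1, and the invariant factors of ∂_1 are all 1, so H_0 = Z.
  H_1: rank ker ∂_1 − rank ∂_2 = (6 − 3) − 3 = 0, and the invariant factors of ∂_2 are all 1, so H_1 = 0.
  H_2: rank ker ∂_2 − rank ∂_3 = (4 − 3) − 1 = 0, and the invariant factors of ∂_3 are all 1, so H_2 = 0.
  H_3: rank ker ∂_3 − rank ∂_4 = (1 − 1) − 0 = 0, and there is no ∂_4, so H_3 = 0.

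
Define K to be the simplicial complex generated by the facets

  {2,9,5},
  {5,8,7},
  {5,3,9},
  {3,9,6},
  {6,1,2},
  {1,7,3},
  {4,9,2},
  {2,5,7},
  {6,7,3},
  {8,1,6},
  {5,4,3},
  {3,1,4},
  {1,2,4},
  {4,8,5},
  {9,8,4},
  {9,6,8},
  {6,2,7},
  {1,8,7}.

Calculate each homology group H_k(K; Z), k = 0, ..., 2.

We work with the vertex ordering 1 < 2 < 3 < 4 < 5 < 6 < 7 < 8 < 9. The simplices of K, each written with vertices in increasing order, are:

  0-simplices (9): [1], [2], [3], [4], [5], [6], [7], [8], [9]
  1-simplices (27): (27 of them)
  2-simplices (18): [1,2,4], [1,2,6], [1,3,4], [1,3,7], [1,6,8], [1,7,8], [2,4,9], [2,5,7], [2,5,9], [2,6,7], [3,4,5], [3,5,9], [3,6,7], [3,6,9], [4,5,8], [4,8,9], [5,7,8], [6,8,9]

so the chain groups are C_0 ≅ Z^9, C_1 ≅ Z^27, C_2 ≅ Z^18.

Boundary ∂_1: C_1 → C_0 is given by ∂[p,q] = [q] − [p]. For instance
  ∂[3,6] = [6] − [3].
As a 9×27 matrix over Z this has rank 8, with invariant factors (1,1,1,1,1,1,1,1).

The boundary map ∂_2: C_2 → C_1 acts by ∂[p,q,r] = [q,r] − [p,r] + [p,q]. For instance
  ∂[2,4,9] = [4,9] − [2,9] + [2,4],
  ∂[6,8,9] = [8,9] − [6,9] + [6,8].
The resulting 27×18 matrix has rank 18, and its Smith normal form has invariant factors (1,1,1,1,1,1,1,1,1,1,1,1,1,1,1,1,1,2).

Computing H_k = (kernel of ∂_k) / (image of ∂_{k+1}):

  H_0: rank C_0 − rank ∂_1 = 9 − 8 = 1, and the invariant factors of ∂_1 are all 1, so H_0 = Z.
  H_1: rank ker ∂_1 − rank ∂_2 = (27 − 8) − 18 = 1, and ∂_2 has invariant factor 2 > 1, so H_1 = Z × Z/2.
  H_2: rank ker ∂_2 − rank ∂_3 = (18 − 18) − 0 = 0, and there is no ∂_3, so H_2 = 0.

As a check, the Euler characteristic is 9 − 27 + 18 = 0, which agrees with 1 − 1 + 0 = 0.

H_0 = Z,  H_1 = Z × Z/2,  H_2 = 0.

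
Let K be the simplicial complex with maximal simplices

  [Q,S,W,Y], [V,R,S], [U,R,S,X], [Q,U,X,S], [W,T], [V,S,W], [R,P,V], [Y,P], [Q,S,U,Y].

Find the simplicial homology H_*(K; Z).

K has 10 vertices, 22 edges, 16 triangles, 4 3-simplices.
rank ∂_0 = 0, rank ∂_1 = 9 ⇒ b_0 = 10 − 0 − 9 = 1; all invariant factors of ∂_1 are 1 so no torsion. So H_0 = Z.
rank ∂_1 = 9, rank ∂_2 = 12 ⇒ b_1 = 22 − 9 − 12 = 1; all invariant factors of ∂_2 are 1 so no torsion. So H_1 = Z.
rank ∂_2 = 12, rank ∂_3 = 4 ⇒ b_2 = 16 − 12 − 4 = 0; all invariant factors of ∂_3 are 1 so no torsion. So H_2 = 0.
rank ∂_3 = 4, rank ∂_4 = 0 ⇒ b_3 = 4 − 4 − 0 = 0. So H_3 = 0.

H_0 ≅ Z,  H_1 ≅ Z,  H_2 = 0,  H_3 = 0.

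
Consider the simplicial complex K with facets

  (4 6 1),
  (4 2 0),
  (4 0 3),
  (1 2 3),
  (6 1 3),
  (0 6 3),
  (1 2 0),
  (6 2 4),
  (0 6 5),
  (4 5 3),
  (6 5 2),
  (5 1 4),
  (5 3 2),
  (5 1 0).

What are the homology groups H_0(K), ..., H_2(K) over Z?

We work with the vertex ordering 0 < 1 < 2 < 3 < 4 < 5 < 6. The simplices of K, each written with vertices in increasing order, are:

  0-simplices (7): [0], [1], [2], [3], [4], [5], [6]
  1-simplices (21): [0,1], [0,2], [0,3], [0,4], [0,5], [0,6], [1,2], [1,3], [1,4], [1,5], [1,6], [2,3], [2,4], [2,5], [2,6], [3,4], [3,5], [3,6], [4,5], [4,6], [5,6]
  2-simplices (14): [0,1,2], [0,1,5], [0,2,4], [0,3,4], [0,3,6], [0,5,6], [1,2,3], [1,3,6], [1,4,5], [1,4,6], [2,3,5], [2,4,6], [2,5,6], [3,4,5]

Hence C_0 ≅ Z^7, C_1 ≅ Z^21, C_2 ≅ Z^14.

The boundary map ∂_1: C_1 → C_0 maps an edge to its endpoints' difference, ∂[p,q] = q − p. For instance
  ∂[3,4] = [4] − [3].
This gives a 7×21 integer matrix of rank 6; reducing to Smith normal form yields diagonal entries (1,1,1,1,1,1).

Boundary ∂_2: C_2 → C_1 maps a triangle to the signed sum of its edges. For instance
  ∂[0,1,2] = [1,2] − [0,2] + [0,1],
  ∂[1,3,6] = [3,6] − [1,6] + [1,3].
As a 21×14 matrix over Z this has rank 13, with invariant factors (1,1,1,1,1,1,1,1,1,1,1,1,1).

Now H_k = ker ∂_k / im ∂_{k+1}, so:

  H_0: rank C_0 − rank ∂_1 = 7 − 6 = 1, and the invariant factors of ∂_1 are all 1, so H_0 = Z.
  H_1: rank ker ∂_1 − rank ∂_2 = (21 − 6) − 13 = 2, and the invariant factors of ∂_2 are all 1, so H_1 = Z^2.
  H_2: rank ker ∂_2 − rank ∂_3 = (14 − 13) − 0 = 1, and there is no ∂_3, so H_2 = Z.

H_0 ≅ Z,  H_1 ≅ Z^2,  H_2 ≅ Z.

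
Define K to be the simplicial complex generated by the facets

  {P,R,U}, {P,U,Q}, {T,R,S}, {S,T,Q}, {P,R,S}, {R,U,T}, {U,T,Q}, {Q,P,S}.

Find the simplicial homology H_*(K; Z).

H_0 ≅ Z,  H_1 = 0,  H_2 ≅ Z.

Order the vertices as P < Q < R < S < T < U. Listing each simplex with vertices in this order, K has dimension 2 with simplices:

  0-simplices (6): P, Q, R, S, T, U
  1-simplices (12): PQ, PR, PS, PU, QS, QT, QU, RS, RT, RU, ST, TU
  2-simplices (8): PQS, PQU, PRS, PRU, QST, QTU, RST, RTU

Hence C_0 ≅ Z^6, C_1 ≅ Z^12, C_2 ≅ Z^8.

The boundary map ∂_1: C_1 → C_0 sends each edge [p,q] (with p < q) to q − p.
This gives a 6×12 integer matrix of rank 5; reducing to Smith normal form yields diagonal entries (1,1,1,1,1).

Boundary ∂_2: C_2 → C_1 acts by ∂[p,q,r] = [q,r] − [p,r] + [p,q]. For instance
  ∂PRS = RS − PS + PR,
  ∂PQU = QU − PU + PQ.
The 12×8 boundary matrix has rank 7 and Smith normal form diag(1,1,1,1,1,1,1).

Computing H_k = (kernel of ∂_k) / (image of ∂_{k+1}):

  H_0: rank C_0 − rank ∂_1 = 6 − 5 = 1, and the invariant factors of ∂_1 are all 1, so H_0 ≅ Z.
  H_1: rank ker ∂_1 − rank ∂_2 = (12 − 5) − 7 = 0, and the invariant factors of ∂_2 are all 1, so H_1 ≅ 0.
  H_2: rank ker ∂_2 − rank ∂_3 = (8 − 7) − 0 = 1, and there is no ∂_3, so H_2 ≅ Z.

(K is a triangulation of the 2-sphere S^2.)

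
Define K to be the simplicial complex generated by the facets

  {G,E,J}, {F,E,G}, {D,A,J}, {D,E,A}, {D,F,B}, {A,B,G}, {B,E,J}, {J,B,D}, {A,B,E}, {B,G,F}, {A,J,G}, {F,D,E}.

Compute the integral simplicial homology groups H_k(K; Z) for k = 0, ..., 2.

H_0 = Z,  H_1 = Z/2,  H_2 = 0.

Take the total order A < B < D < E < F < G < J on the vertex set. Then K (dimension 2) consists of the simplices:

  0-simplices (7): A, B, D, E, F, G, J
  1-simplices (18): AB, AD, AE, AG, AJ, BD, BE, BF, BG, BJ, DE, DF, DJ, EF, EG, EJ, FG, GJ
  2-simplices (12): ABE, ABG, ADE, ADJ, AGJ, BDF, BDJ, BEJ, BFG, DEF, EFG, EGJ

Hence C_0 ≅ Z^7, C_1 ≅ Z^18, C_2 ≅ Z^12.

∂_1: C_1 → C_0 sends each edge [p,q] (with p < q) to q − p. For instance
  ∂EF = F − E.
The 7×18 boundary matrix has rank 6 and Smith normal form diag(1,1,1,1,1,1).

∂_2: C_2 → C_1 acts by ∂[p,q,r] = [q,r] − [p,r] + [p,q]. For instance
  ∂ADE = DE − AE + AD,
  ∂BDF = DF − BF + BD.
The resulting 18×12 matrix has rank 12, and its Smith normal form has invariant factors (1,1,1,1,1,1,1,1,1,1,1,2).

Now H_k = ker ∂_k / im ∂_{k+1}, so:

  H_0: rank C_0 − rank ∂_1 = 7 − 6 = 1, and the invariant factors of ∂_1 are all 1, so H_0 ≅ Z.
  H_1: rank ker ∂_1 − rank ∂_2 = (18 − 6) − 12 = 0, and ∂_2 has invariant factor 2 > 1, so H_1 ≅ Z/2.
  H_2: rank ker ∂_2 − rank ∂_3 = (12 − 12) − 0 = 0, and there is no ∂_3, so H_2 ≅ 0.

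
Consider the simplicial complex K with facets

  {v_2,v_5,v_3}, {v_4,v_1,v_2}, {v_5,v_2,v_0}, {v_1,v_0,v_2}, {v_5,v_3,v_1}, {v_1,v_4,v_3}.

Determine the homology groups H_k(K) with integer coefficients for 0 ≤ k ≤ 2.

H_0 = Z,  H_1 = Z,  H_2 = 0.

Order the vertices as v_0 < v_1 < v_2 < v_3 < v_4 < v_5. Listing each simplex with vertices in this order, K has dimension 2 with simplices:

  0-simplices (6): [v_0], [v_1], [v_2], [v_3], [v_4], [v_5]
  1-simplices (12): [v_0,v_1], [v_0,v_2], [v_0,v_5], [v_1,v_2], [v_1,v_3], [v_1,v_4], [v_1,v_5], [v_2,v_3], [v_2,v_4], [v_2,v_5], [v_3,v_4], [v_3,v_5]
  2-simplices (6): [v_0,v_1,v_2], [v_0,v_2,v_5], [v_1,v_2,v_4], [v_1,v_3,v_4], [v_1,v_3,v_5], [v_2,v_3,v_5]

Hence C_0 ≅ Z^6, C_1 ≅ Z^12, C_2 ≅ Z^6.

∂_1: C_1 → C_0 is given by ∂[p,q] = [q] − [p]. For instance
  ∂[v_3,v_4] = [v_4] − [v_3].
As a 6×12 matrix over Z this has rank 5, with invariant factors (1,1,1,1,1).

Boundary ∂_2: C_2 → C_1 acts by ∂[p,q,r] = [q,r] − [p,r] + [p,q]. For instance
  ∂[v_1,v_3,v_4] = [v_3,v_4] − [v_1,v_4] + [v_1,v_3],
  ∂[v_0,v_2,v_5] = [v_2,v_5] − [v_0,v_5] + [v_0,v_2].
The resulting 12×6 matrix has rank 6, and its Smith normal form has invariant factors (1,1,1,1,1,1).

From H_k ≅ ker(∂_k) / im(∂_{k+1}) we obtain:

  H_0: rank C_0 − rank ∂_1 = 6 − 5 = 1, and the invariant factors of ∂_1 are all 1, so H_0 ≅ Z.
  H_1: rank ker ∂_1 − rank ∂_2 = (12 − 5) − 6 = 1, and the invariant factors of ∂_2 are all 1, so H_1 ≅ Z.
  H_2: rank ker ∂_2 − rank ∂_3 = (6 − 6) − 0 = 0, and there is no ∂_3, so H_2 ≅ 0.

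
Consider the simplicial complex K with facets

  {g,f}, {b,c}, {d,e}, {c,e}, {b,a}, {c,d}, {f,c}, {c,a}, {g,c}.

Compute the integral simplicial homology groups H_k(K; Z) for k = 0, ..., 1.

H_0 = Z,  H_1 = Z^3.

Fix the vertex order a < b < c < d < e < f < g and write every simplex with vertices in increasing order. Then dim K = 1 and the simplices of K are:

  0-simplices (7): a, b, c, d, e, f, g
  1-simplices (9): ab, ac, bc, cd, ce, cf, cg, de, fg

giving chain groups C_0 ≅ Z^7, C_1 ≅ Z^9.

The boundary map ∂_1: C_1 → C_0 sends each edge [p,q] (with p < q) to q − p. For instance
  ∂de = e − d.
The resulting 7×9 matrix has rank 6, and its Smith normal form has invariant factors (1,1,1,1,1,1).

Computing H_k = (kernel of ∂_k) / (image of ∂_{k+1}):

  H_0: rank C_0 − rank ∂_1 = 7 − 6 = 1, and the invariant factors of ∂_1 are all 1, so H_0 = Z.
  H_1: rank ker ∂_1 − rank ∂_2 = (9 − 6) − 0 = 3, and there is no ∂_2, so H_1 = Z^3.

As a check, the Euler characteristic is 7 − 9 = -2, which agrees with 1 − 3 = -2.
(K is a triangulation of a wedge of 3 circles.)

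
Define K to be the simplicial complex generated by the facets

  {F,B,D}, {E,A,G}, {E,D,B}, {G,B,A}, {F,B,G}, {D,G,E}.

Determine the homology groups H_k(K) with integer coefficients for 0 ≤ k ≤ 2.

We work with the vertex ordering A < B < D < E < F < G. The simplices of K, each written with vertices in increasing order, are:

  0-simplices (6): A, B, D, E, F, G
  1-simplices (12): AB, AE, AG, BD, BE, BF, BG, DE, DF, DG, EG, FG
  2-simplices (6): ABG, AEG, BDE, BDF, BFG, DEG

Hence C_0 ≅ Z^6, C_1 ≅ Z^12, C_2 ≅ Z^6.

∂_1: C_1 → C_0 maps an edge to its endpoints' difference, ∂[p,q] = q − p. For instance
  ∂AG = G − A.
This gives a 6×12 integer matrix of rank 5; reducing to Smith normal form yields diagonal entries (1,1,1,1,1).

The boundary map ∂_2: C_2 → C_1 sends each 2-simplex [p,q,r] to [q,r] − [p,r] + [p,q]. For instance
  ∂DEG = EG − DG + DE,
  ∂ABG = BG − AG + AB.
The 12×6 boundary matrix has rank 6 and Smith normal form diag(1,1,1,1,1,1).

Reading off H_k = ker ∂_k / im ∂_{k+1}:

  H_0: rank C_0 − rank ∂_1 = 6 − 5 = 1, and the invariant factors of ∂_1 are all 1, so H_0 ≅ Z.
  H_1: rank ker ∂_1 − rank ∂_2 = (12 − 5) − 6 = 1, and the invariant factors of ∂_2 are all 1, so H_1 ≅ Z.
  H_2: rank ker ∂_2 − rank ∂_3 = (6 − 6) − 0 = 0, and there is no ∂_3, so H_2 ≅ 0.

As a check, the Euler characteristic is 6 − 12 + 6 = 0, which agrees with 1 − 1 + 0 = 0.
(K is a triangulation of the cylinder S^1 x I.)

H_0 = Z,  H_1 = Z,  H_2 = 0.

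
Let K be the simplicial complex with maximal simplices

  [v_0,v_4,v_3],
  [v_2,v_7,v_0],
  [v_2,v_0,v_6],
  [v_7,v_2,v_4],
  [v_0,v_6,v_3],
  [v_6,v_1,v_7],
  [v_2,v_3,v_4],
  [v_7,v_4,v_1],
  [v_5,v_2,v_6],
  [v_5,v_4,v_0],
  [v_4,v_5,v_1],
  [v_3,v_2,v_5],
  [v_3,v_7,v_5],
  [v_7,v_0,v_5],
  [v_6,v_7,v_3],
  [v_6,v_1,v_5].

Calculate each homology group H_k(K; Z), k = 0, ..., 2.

Take the total order v_0 < v_1 < v_2 < v_3 < v_4 < v_5 < v_6 < v_7 on the vertex set. Then K (dimension 2) consists of the simplices:

  0-simplices (8): [v_0], [v_1], [v_2], [v_3], [v_4], [v_5], [v_6], [v_7]
  1-simplices (24): (24 of them)
  2-simplices (16): (16 of them)

so the chain groups are C_0 ≅ Z^8, C_1 ≅ Z^24, C_2 ≅ Z^16.

Boundary ∂_1: C_1 → C_0 is given by ∂[p,q] = [q] − [p]. For instance
  ∂[v_3,v_4] = [v_4] − [v_3].
The 8×24 boundary matrix has rank 7 and Smith normal form diag(1,1,1,1,1,1,1).

∂_2: C_2 → C_1 sends each 2-simplex [p,q,r] to [q,r] − [p,r] + [p,q]. For instance
  ∂[v_1,v_6,v_7] = [v_6,v_7] − [v_1,v_7] + [v_1,v_6],
  ∂[v_2,v_4,v_7] = [v_4,v_7] − [v_2,v_7] + [v_2,v_4].
The resulting 24×16 matrix has rank 15, and its Smith normal form has invariant factors (1,1,1,1,1,1,1,1,1,1,1,1,1,1,1).

Reading off H_k = ker ∂_k / im ∂_{k+1}:

  H_0: rank C_0 − rank ∂_1 = 8 − 7 = 1, and the invariant factors of ∂_1 are all 1, so H_0 ≅ Z.
  H_1: rank ker ∂_1 − rank ∂_2 = (24 − 7) − 15 = 2, and the invariant factors of ∂_2 are all 1, so H_1 ≅ Z^2.
  H_2: rank ker ∂_2 − rank ∂_3 = (16 − 15) − 0 = 1, and there is no ∂_3, so H_2 ≅ Z.

As a check, the Euler characteristic is 8 − 24 + 16 = 0, which agrees with 1 − 2 + 1 = 0.
(K is a triangulation of the torus T^2.)

H_0 ≅ Z,  H_1 ≅ Z^2,  H_2 ≅ Z.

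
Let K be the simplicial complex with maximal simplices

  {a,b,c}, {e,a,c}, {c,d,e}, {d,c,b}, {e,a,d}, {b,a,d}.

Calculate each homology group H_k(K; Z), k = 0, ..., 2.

H_0 ≅ Z,  H_1 = 0,  H_2 ≅ Z.

We work with the vertex ordering a < b < c < d < e. The simplices of K, each written with vertices in increasing order, are:

  0-simplices (5): a, b, c, d, e
  1-simplices (9): ab, ac, ad, ae, bc, bd, cd, ce, de
  2-simplices (6): abc, abd, ace, ade, bcd, cde

so the chain groups are C_0 ≅ Z^5, C_1 ≅ Z^9, C_2 ≅ Z^6.

Boundary ∂_1: C_1 → C_0 is given by ∂[p,q] = [q] − [p]. For instance
  ∂ad = d − a.
This gives a 5×9 integer matrix of rank 4; reducing to Smith normal form yields diagonal entries (1,1,1,1).

The boundary map ∂_2: C_2 → C_1 acts by ∂[p,q,r] = [q,r] − [p,r] + [p,q]. For instance
  ∂ade = de − ae + ad,
  ∂abd = bd − ad + ab.
This gives a 9×6 integer matrix of rank 5; reducing to Smith normal form yields diagonal entries (1,1,1,1,1).

Now H_k = ker ∂_k / im ∂_{k+1}, so:

  H_0: rank C_0 − rank ∂_1 = 5 − 4 = 1, and the invariant factors of ∂_1 are all 1, so H_0 ≅ Z.
  H_1: rank ker ∂_1 − rank ∂_2 = (9 − 4) − 5 = 0, and the invariant factors of ∂_2 are all 1, so H_1 ≅ 0.
  H_2: rank ker ∂_2 − rank ∂_3 = (6 − 5) − 0 = 1, and there is no ∂_3, so H_2 ≅ Z.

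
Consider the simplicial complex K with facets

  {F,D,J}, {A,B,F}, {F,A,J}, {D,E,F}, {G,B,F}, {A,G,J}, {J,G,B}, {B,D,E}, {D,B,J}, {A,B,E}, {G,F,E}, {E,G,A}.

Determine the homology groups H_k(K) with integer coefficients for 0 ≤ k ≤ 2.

H_0 = Z,  H_1 = Z/2Z,  H_2 = 0.

We work with the vertex ordering A < B < D < E < F < G < J. The simplices of K, each written with vertices in increasing order, are:

  0-simplices (7): A, B, D, E, F, G, J
  1-simplices (18): AB, AE, AF, AG, AJ, BD, BE, BF, BG, BJ, DE, DF, DJ, EF, EG, FG, FJ, GJ
  2-simplices (12): ABE, ABF, AEG, AFJ, AGJ, BDE, BDJ, BFG, BGJ, DEF, DFJ, EFG

Hence C_0 ≅ Z^7, C_1 ≅ Z^18, C_2 ≅ Z^12.

Boundary ∂_1: C_1 → C_0 sends each edge [p,q] (with p < q) to q − p. For instance
  ∂EF = F − E.
The resulting 7×18 matrix has rank 6, and its Smith normal form has invariant factors (1,1,1,1,1,1).

Boundary ∂_2: C_2 → C_1 sends each 2-simplex [p,q,r] to [q,r] − [p,r] + [p,q]. For instance
  ∂EFG = FG − EG + EF,
  ∂ABE = BE − AE + AB.
As a 18×12 matrix over Z this has rank 12, with invariant factors (1,1,1,1,1,1,1,1,1,1,1,2).

Computing H_k = (kernel of ∂_k) / (image of ∂_{k+1}):

  H_0: rank C_0 − rank ∂_1 = 7 − 6 = 1, and the invariant factors of ∂_1 are all 1, so H_0 = Z.
  H_1: rank ker ∂_1 − rank ∂_2 = (18 − 6) − 12 = 0, and ∂_2 has invariant factor 2 > 1, so H_1 = Z/2Z.
  H_2: rank ker ∂_2 − rank ∂_3 = (12 − 12) − 0 = 0, and there is no ∂_3, so H_2 = 0.

(K is a triangulation of the real projective plane RP^2.)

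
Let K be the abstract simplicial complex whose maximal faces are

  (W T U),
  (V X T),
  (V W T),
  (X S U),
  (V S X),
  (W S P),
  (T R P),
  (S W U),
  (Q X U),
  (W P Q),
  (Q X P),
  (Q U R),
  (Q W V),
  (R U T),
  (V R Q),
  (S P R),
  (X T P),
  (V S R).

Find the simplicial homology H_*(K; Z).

Order the vertices as P < Q < R < S < T < U < V < W < X. Listing each simplex with vertices in this order, K has dimension 2 with simplices:

  0-simplices (9): P, Q, R, S, T, U, V, W, X
  1-simplices (27): PQ, PR, PS, PT, PW, PX, QR, QU, QV, QW, QX, RS, RT, RU, RV, SU, SV, SW, SX, TU, TV, TW, TX, UW, UX, VW, VX
  2-simplices (18): PQW, PQX, PRS, PRT, PSW, PTX, QRU, QRV, QUX, QVW, RSV, RTU, SUW, SUX, SVX, TUW, TVW, TVX

giving chain groups C_0 ≅ Z^9, C_1 ≅ Z^27, C_2 ≅ Z^18.

The boundary map ∂_1: C_1 → C_0 maps an edge to its endpoints' difference, ∂[p,q] = q − p.
As a 9×27 matrix over Z this has rank 8, with invariant factors (1,1,1,1,1,1,1,1).

∂_2: C_2 → C_1 maps a triangle to the signed sum of its edges. For instance
  ∂SVX = VX − SX + SV,
  ∂PTX = TX − PX + PT.
This gives a 27×18 integer matrix of rank 17; reducing to Smith normal form yields diagonal entries (1,1,1,1,1,1,1,1,1,1,1,1,1,1,1,1,1).

Computing H_k = (kernel of ∂_k) / (image of ∂_{k+1}):

  H_0: rank C_0 − rank ∂_1 = 9 − 8 = 1, and the invariant factors of ∂_1 are all 1, so H_0 ≅ Z.
  H_1: rank ker ∂_1 − rank ∂_2 = (27 − 8) − 17 = 2, and the invariant factors of ∂_2 are all 1, so H_1 ≅ Z^2.
  H_2: rank ker ∂_2 − rank ∂_3 = (18 − 17) − 0 = 1, and there is no ∂_3, so H_2 ≅ Z.

As a check, the Euler characteristic is 9 − 27 + 18 = 0, which agrees with 1 − 2 + 1 = 0.

H_0 = Z,  H_1 = Z^2,  H_2 = Z.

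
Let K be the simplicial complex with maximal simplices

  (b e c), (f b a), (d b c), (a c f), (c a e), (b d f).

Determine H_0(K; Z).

H_0 ≅ Z.

Fix the vertex order a < b < c < d < e < f and write every simplex with vertices in increasing order. Then dim K = 2 and the simplices of K are:

  0-simplices (6): a, b, c, d, e, f
  1-simplices (12): ab, ac, ae, af, bc, bd, be, bf, cd, ce, cf, df
  2-simplices (6): abf, ace, acf, bcd, bce, bdf

giving chain groups C_0 ≅ Z^6, C_1 ≅ Z^12, C_2 ≅ Z^6.

∂_1: C_1 → C_0 sends each edge [p,q] (with p < q) to q − p. For instance
  ∂df = f − d.
As a 6×12 matrix over Z this has rank 5, with invariant factors (1,1,1,1,1).

∂_2: C_2 → C_1 acts by ∂[p,q,r] = [q,r] − [p,r] + [p,q]. For instance
  ∂bdf = df − bf + bd,
  ∂acf = cf − af + ac.
This gives a 12×6 integer matrix of rank 6; reducing to Smith normal form yields diagonal entries (1,1,1,1,1,1).

From H_k ≅ ker(∂_k) / im(∂_{k+1}) we obtain:

  H_0: rank C_0 − rank ∂_1 = 6 − 5 = 1, and the invariant factors of ∂_1 are all 1, so H_0 ≅ Z.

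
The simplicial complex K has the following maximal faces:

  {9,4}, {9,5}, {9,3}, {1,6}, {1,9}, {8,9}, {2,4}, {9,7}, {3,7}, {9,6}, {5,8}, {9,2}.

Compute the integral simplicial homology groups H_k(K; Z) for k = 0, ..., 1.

K has 9 vertices, 12 edges.
rank ∂_0 = 0, rank ∂_1 = 8 ⇒ b_0 = 9 − 0 − 8 = 1; all invariant factors of ∂_1 are 1 so no torsion. So H_0 = Z.
rank ∂_1 = 8, rank ∂_2 = 0 ⇒ b_1 = 12 − 8 − 0 = 4. So H_1 = Z^4.

H_0 ≅ Z,  H_1 ≅ Z^4.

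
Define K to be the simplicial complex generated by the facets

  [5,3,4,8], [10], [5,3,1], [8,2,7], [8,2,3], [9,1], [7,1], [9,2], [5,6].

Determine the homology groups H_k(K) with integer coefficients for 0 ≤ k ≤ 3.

We work with the vertex ordering 1 < 2 < 3 < 4 < 5 < 6 < 7 < 8 < 9 < 10. The simplices of K, each written with vertices in increasing order, are:

  0-simplices (10): [1], [2], [3], [4], [5], [6], [7], [8], [9], [10]
  1-simplices (16): [1,3], [1,5], [1,7], [1,9], [2,3], [2,7], [2,8], [2,9], [3,4], [3,5], [3,8], [4,5], [4,8], [5,6], [5,8], [7,8]
  2-simplices (7): [1,3,5], [2,3,8], [2,7,8], [3,4,5], [3,4,8], [3,5,8], [4,5,8]
  3-simplices (1): [3,4,5,8]

so the chain groups are C_0 ≅ Z^10, C_1 ≅ Z^16, C_2 ≅ Z^7, C_3 ≅ Z^1.

∂_1: C_1 → C_0 is given by ∂[p,q] = [q] − [p].
This gives a 10×16 integer matrix of rank 8; reducing to Smith normal form yields diagonal entries (1,1,1,1,1,1,1,1).

∂_2: C_2 → C_1 acts by ∂[p,q,r] = [q,r] − [p,r] + [p,q]. For instance
  ∂[2,3,8] = [3,8] − [2,8] + [2,3],
  ∂[3,4,5] = [4,5] − [3,5] + [3,4].
This gives a 16×7 integer matrix of rank 6; reducing to Smith normal form yields diagonal entries (1,1,1,1,1,1).

Boundary ∂_3: C_3 → C_2 sends each 3-simplex σ to the alternating sum Σ_i (−1)^i (σ with its i-th vertex removed). For instance
  ∂[3,4,5,8] = [4,5,8] − [3,5,8] + [3,4,8] − [3,4,5].
The resulting 7×1 matrix has rank 1, and its Smith normal form has invariant factors (1).

From H_k ≅ ker(∂_k) / im(∂_{k+1}) we obtain:

  H_0: rank C_0 − rank ∂_1 = 10 − 8 = 2, and the invariant factors of ∂_1 are all 1, so H_0 ≅ Z^2.
  H_1: rank ker ∂_1 − rank ∂_2 = (16 − 8) − 6 = 2, and the invariant factors of ∂_2 are all 1, so H_1 ≅ Z^2.
  H_2: rank ker ∂_2 − rank ∂_3 = (7 − 6) − 1 = 0, and the invariant factors of ∂_3 are all 1, so H_2 ≅ 0.
  H_3: rank ker ∂_3 − rank ∂_4 = (1 − 1) − 0 = 0, and there is no ∂_4, so H_3 ≅ 0.

H_0 ≅ Z^2,  H_1 ≅ Z^2,  H_2 = 0,  H_3 = 0.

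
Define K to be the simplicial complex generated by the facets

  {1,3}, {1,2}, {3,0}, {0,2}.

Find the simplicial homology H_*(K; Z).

Fix the vertex order 0 < 1 < 2 < 3 and write every simplex with vertices in increasing order. Then dim K = 1 and the simplices of K are:

  0-simplices (4): [0], [1], [2], [3]
  1-simplices (4): [0,2], [0,3], [1,2], [1,3]

Hence C_0 ≅ Z^4, C_1 ≅ Z^4.

The boundary map ∂_1: C_1 → C_0 maps an edge to its endpoints' difference, ∂[p,q] = q − p.
This gives a 4×4 integer matrix of rank 3; reducing to Smith normal form yields diagonal entries (1,1,1).

Reading off H_k = ker ∂_k / im ∂_{k+1}:

  H_0: rank C_0 − rank ∂_1 = 4 − 3 = 1, and the invariant factors of ∂_1 are all 1, so H_0 = Z.
  H_1: rank ker ∂_1 − rank ∂_2 = (4 − 3) − 0 = 1, and there is no ∂_2, so H_1 = Z.

(K is a triangulation of the circle S^1.)

H_0 ≅ Z,  H_1 ≅ Z.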